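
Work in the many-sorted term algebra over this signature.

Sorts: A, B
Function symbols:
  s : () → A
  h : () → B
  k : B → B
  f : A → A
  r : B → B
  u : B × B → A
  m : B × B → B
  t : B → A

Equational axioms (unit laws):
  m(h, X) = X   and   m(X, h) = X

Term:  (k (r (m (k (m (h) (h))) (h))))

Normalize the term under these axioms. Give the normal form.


normal form = (k (r (k (h))))

1. (k (r (m (k (m (h) (h))) (h))))  →  (k (r (k (m (h) (h)))))
2. (k (r (k (m (h) (h)))))  →  (k (r (k (h))))


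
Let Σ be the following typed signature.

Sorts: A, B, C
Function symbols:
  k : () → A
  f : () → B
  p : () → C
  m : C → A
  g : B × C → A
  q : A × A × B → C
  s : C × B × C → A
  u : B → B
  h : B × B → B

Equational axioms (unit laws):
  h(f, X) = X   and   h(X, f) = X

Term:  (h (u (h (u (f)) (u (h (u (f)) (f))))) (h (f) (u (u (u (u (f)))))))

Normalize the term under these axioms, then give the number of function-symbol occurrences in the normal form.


1. (h (u (h (u (f)) (u (h (u (f)) (f))))) (h (f) (u (u (u (u (f)))))))  →  (h (u (h (u (f)) (u (u (f))))) (h (f) (u (u (u (u (f)))))))
2. (h (u (h (u (f)) (u (u (f))))) (h (f) (u (u (u (u (f)))))))  →  (h (u (h (u (f)) (u (u (f))))) (u (u (u (u (f))))))
normal form: (h (u (h (u (f)) (u (u (f))))) (u (u (u (u (f))))))

size = 13


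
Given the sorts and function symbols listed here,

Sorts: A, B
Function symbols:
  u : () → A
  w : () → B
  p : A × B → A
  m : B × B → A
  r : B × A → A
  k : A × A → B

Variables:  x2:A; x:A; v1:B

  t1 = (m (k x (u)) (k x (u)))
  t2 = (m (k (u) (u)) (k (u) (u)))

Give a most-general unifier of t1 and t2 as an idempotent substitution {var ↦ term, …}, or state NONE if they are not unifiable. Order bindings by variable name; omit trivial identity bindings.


{x ↦ (u)}


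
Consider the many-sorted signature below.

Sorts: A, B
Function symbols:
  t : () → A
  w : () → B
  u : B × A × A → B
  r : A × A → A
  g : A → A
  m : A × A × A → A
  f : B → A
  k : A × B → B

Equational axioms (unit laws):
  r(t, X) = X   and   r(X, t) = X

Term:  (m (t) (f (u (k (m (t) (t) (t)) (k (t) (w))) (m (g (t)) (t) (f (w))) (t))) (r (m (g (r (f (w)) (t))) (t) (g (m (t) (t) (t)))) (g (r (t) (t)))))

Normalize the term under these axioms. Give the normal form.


normal form = (m (t) (f (u (k (m (t) (t) (t)) (k (t) (w))) (m (g (t)) (t) (f (w))) (t))) (r (m (g (f (w))) (t) (g (m (t) (t) (t)))) (g (t))))

1. (m (t) (f (u (k (m (t) (t) (t)) (k (t) (w))) (m (g (t)) (t) (f (w))) (t))) (r (m (g (r (f (w)) (t))) (t) (g (m (t) (t) (t)))) (g (r (t) (t)))))  →  (m (t) (f (u (k (m (t) (t) (t)) (k (t) (w))) (m (g (t)) (t) (f (w))) (t))) (r (m (g (f (w))) (t) (g (m (t) (t) (t)))) (g (r (t) (t)))))
2. (m (t) (f (u (k (m (t) (t) (t)) (k (t) (w))) (m (g (t)) (t) (f (w))) (t))) (r (m (g (f (w))) (t) (g (m (t) (t) (t)))) (g (r (t) (t)))))  →  (m (t) (f (u (k (m (t) (t) (t)) (k (t) (w))) (m (g (t)) (t) (f (w))) (t))) (r (m (g (f (w))) (t) (g (m (t) (t) (t)))) (g (t))))


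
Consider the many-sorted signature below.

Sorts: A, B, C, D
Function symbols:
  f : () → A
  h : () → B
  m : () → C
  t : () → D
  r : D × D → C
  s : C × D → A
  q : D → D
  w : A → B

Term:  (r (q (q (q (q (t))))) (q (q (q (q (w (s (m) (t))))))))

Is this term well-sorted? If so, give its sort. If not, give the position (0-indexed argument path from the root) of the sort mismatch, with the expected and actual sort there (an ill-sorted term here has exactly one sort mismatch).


ill-sorted at position [1, 0, 0, 0, 0]: expected D, got B

          (t) : D
        (q (t)) : D
      (q (q (t))) : D
    (q (q (q (t)))) : D
  (q (q (q (q (t))))) : D
              (m) : C
              (t) : D
            (s (m) (t)) : A
          (w (s (m) (t))) : B
        (q (w (s (m) (t)))) : ✗ arg 0 at [1, 0, 0, 0, 0] has sort B, expected D


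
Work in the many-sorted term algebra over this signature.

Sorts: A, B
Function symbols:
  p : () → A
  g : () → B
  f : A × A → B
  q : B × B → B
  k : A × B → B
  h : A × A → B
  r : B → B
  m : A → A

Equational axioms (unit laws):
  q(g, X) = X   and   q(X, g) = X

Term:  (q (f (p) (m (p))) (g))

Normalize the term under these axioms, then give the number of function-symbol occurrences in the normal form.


size = 4

1. (q (f (p) (m (p))) (g))  →  (f (p) (m (p)))
normal form: (f (p) (m (p)))


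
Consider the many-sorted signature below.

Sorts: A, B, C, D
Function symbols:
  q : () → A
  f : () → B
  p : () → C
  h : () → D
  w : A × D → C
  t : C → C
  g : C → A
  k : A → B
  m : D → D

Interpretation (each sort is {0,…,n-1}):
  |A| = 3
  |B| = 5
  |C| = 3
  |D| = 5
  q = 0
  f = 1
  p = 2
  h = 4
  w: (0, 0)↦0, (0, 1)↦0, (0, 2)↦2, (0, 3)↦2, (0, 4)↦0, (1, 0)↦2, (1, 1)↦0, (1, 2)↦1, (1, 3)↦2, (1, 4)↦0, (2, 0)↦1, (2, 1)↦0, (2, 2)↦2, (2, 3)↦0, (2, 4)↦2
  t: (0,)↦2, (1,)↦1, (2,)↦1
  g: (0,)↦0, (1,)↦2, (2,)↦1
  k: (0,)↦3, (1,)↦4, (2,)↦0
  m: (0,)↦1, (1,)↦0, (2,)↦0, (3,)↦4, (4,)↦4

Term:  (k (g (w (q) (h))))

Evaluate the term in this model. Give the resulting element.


value = 3

  q = 0
  h = 4
  (w (q) (h)) = w(0, 4) = 0
  (g (w (q) (h))) = g(0,) = 0
  (k (g (w (q) (h)))) = k(0,) = 3


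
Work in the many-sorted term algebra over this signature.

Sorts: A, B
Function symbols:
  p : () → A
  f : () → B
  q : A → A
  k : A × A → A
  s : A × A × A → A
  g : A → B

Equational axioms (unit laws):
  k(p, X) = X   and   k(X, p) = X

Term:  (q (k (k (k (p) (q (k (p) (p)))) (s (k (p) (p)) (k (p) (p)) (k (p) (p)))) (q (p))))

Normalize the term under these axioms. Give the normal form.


1. (q (k (k (k (p) (q (k (p) (p)))) (s (k (p) (p)) (k (p) (p)) (k (p) (p)))) (q (p))))  →  (q (k (k (q (k (p) (p))) (s (k (p) (p)) (k (p) (p)) (k (p) (p)))) (q (p))))
2. (q (k (k (q (k (p) (p))) (s (k (p) (p)) (k (p) (p)) (k (p) (p)))) (q (p))))  →  (q (k (k (q (p)) (s (k (p) (p)) (k (p) (p)) (k (p) (p)))) (q (p))))
3. (q (k (k (q (p)) (s (k (p) (p)) (k (p) (p)) (k (p) (p)))) (q (p))))  →  (q (k (k (q (p)) (s (p) (k (p) (p)) (k (p) (p)))) (q (p))))
4. (q (k (k (q (p)) (s (p) (k (p) (p)) (k (p) (p)))) (q (p))))  →  (q (k (k (q (p)) (s (p) (p) (k (p) (p)))) (q (p))))
5. (q (k (k (q (p)) (s (p) (p) (k (p) (p)))) (q (p))))  →  (q (k (k (q (p)) (s (p) (p) (p))) (q (p))))

normal form = (q (k (k (q (p)) (s (p) (p) (p))) (q (p))))


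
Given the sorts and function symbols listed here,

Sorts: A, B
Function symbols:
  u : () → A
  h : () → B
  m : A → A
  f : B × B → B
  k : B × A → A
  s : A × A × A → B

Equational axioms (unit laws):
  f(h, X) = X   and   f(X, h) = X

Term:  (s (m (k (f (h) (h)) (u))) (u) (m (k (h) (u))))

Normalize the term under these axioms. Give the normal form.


1. (s (m (k (f (h) (h)) (u))) (u) (m (k (h) (u))))  →  (s (m (k (h) (u))) (u) (m (k (h) (u))))

normal form = (s (m (k (h) (u))) (u) (m (k (h) (u))))


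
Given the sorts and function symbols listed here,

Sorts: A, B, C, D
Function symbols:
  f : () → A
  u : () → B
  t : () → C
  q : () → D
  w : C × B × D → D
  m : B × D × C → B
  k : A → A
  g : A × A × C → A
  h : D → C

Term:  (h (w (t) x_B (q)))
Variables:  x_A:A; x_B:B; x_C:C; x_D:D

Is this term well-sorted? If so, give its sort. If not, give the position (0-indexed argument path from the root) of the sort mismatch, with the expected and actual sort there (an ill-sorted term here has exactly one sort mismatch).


well-sorted; sort = C

    (t) : C
    x_B : B
    (q) : D
  (w (t) x_B (q)) : D
(h (w (t) x_B (q))) : C


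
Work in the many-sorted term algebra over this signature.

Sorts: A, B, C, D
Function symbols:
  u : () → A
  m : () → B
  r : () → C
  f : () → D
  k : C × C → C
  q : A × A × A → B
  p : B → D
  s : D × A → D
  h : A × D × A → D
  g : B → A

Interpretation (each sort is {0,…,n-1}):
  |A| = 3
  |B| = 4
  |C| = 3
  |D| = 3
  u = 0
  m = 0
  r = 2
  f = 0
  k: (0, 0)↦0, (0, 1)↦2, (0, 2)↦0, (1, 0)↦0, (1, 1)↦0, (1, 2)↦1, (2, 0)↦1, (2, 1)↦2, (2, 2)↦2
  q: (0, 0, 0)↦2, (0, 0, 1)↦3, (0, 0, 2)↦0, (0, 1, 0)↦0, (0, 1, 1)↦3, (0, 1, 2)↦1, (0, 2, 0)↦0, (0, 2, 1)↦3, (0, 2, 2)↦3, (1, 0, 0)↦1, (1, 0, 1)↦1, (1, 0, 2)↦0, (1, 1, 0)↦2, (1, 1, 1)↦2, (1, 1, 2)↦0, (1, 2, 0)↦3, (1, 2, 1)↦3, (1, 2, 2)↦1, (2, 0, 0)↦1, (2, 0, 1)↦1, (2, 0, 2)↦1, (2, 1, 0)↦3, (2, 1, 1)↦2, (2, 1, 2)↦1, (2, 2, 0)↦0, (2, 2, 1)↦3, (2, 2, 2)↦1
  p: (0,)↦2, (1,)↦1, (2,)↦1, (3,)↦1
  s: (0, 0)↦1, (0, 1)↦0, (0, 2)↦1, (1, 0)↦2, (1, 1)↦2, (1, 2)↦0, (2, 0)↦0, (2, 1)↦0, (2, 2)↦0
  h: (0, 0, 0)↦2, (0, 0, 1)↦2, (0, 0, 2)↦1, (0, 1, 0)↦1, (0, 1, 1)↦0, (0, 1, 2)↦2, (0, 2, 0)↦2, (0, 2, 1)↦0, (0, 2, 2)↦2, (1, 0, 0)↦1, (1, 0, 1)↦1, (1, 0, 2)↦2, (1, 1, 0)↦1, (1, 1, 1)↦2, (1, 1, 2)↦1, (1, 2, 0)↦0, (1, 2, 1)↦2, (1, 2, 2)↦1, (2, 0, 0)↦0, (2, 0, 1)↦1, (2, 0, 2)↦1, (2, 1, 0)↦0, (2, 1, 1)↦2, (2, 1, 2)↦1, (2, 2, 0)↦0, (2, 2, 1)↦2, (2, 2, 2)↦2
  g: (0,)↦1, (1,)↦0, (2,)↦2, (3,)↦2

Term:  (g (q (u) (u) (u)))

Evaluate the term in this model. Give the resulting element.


value = 2

  u = 0
  u = 0
  u = 0
  (q (u) (u) (u)) = q(0, 0, 0) = 2
  (g (q (u) (u) (u))) = g(2,) = 2


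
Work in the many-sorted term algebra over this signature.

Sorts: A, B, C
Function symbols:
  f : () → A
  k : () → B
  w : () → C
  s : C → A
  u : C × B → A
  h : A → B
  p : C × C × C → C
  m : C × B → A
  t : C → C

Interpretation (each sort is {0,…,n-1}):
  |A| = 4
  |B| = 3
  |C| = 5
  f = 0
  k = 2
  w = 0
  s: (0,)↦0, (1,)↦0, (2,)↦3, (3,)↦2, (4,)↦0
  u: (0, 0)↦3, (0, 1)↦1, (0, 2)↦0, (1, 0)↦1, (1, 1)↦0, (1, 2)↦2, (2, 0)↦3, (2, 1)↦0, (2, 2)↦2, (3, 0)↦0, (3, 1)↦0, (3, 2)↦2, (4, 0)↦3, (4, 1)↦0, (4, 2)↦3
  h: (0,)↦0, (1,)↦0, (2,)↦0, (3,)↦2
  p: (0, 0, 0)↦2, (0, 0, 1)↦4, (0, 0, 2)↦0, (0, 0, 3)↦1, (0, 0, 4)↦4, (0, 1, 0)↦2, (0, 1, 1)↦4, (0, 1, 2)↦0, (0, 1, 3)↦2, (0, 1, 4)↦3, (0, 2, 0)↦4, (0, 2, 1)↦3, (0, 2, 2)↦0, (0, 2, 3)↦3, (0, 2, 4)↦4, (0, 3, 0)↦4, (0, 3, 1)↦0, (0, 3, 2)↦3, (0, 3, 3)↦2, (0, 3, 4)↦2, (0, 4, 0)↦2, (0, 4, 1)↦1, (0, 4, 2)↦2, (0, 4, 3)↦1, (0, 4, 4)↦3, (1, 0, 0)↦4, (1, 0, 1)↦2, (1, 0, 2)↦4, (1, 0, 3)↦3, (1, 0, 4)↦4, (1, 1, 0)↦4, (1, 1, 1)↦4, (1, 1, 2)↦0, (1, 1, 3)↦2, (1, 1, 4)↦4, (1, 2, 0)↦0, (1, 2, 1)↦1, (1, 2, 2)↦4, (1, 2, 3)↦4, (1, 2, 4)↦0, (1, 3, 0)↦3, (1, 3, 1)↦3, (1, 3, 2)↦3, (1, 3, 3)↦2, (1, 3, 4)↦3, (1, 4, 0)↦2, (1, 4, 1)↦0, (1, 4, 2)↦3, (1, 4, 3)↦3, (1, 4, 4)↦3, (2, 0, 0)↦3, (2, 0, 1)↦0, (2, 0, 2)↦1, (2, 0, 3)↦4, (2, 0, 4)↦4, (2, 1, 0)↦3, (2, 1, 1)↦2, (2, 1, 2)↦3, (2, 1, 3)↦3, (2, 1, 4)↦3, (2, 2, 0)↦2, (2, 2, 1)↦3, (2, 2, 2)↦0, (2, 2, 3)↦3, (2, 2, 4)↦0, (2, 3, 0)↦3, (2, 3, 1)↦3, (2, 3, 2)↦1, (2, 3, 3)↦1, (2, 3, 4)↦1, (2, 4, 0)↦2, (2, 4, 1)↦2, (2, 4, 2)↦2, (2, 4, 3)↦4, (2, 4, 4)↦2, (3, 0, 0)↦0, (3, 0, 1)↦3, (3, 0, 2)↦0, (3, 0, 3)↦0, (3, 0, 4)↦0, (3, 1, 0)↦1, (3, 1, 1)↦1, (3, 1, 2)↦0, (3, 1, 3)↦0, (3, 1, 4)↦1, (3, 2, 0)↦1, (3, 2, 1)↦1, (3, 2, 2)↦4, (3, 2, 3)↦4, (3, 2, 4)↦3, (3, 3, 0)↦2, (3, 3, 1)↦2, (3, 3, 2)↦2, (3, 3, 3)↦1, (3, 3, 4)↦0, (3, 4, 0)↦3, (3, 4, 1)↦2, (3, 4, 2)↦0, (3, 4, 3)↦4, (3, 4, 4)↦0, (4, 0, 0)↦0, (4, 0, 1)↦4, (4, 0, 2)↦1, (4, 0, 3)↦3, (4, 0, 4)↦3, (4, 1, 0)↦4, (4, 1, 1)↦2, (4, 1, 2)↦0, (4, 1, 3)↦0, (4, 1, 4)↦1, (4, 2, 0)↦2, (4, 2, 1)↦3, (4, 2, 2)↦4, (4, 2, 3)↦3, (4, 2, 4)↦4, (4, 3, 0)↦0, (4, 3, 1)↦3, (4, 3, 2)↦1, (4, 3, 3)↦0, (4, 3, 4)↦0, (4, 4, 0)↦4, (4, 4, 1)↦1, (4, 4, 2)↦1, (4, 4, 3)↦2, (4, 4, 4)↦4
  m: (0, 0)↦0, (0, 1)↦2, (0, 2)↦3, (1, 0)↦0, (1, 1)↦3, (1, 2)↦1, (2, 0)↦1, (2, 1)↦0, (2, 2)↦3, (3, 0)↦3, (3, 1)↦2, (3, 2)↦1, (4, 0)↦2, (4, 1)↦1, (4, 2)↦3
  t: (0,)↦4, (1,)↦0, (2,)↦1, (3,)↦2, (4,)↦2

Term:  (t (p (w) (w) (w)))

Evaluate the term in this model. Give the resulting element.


value = 1

  w = 0
  w = 0
  w = 0
  (p (w) (w) (w)) = p(0, 0, 0) = 2
  (t (p (w) (w) (w))) = t(2,) = 1


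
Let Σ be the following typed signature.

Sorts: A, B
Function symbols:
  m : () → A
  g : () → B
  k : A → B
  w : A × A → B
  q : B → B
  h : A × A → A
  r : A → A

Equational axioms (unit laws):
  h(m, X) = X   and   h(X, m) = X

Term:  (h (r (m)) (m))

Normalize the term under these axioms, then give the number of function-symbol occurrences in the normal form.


1. (h (r (m)) (m))  →  (r (m))
normal form: (r (m))

size = 2


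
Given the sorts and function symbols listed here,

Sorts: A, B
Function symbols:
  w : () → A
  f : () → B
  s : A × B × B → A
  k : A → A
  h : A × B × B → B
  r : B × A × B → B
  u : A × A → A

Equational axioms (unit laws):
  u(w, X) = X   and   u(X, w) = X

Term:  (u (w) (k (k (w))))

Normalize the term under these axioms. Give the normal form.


1. (u (w) (k (k (w))))  →  (k (k (w)))

normal form = (k (k (w)))


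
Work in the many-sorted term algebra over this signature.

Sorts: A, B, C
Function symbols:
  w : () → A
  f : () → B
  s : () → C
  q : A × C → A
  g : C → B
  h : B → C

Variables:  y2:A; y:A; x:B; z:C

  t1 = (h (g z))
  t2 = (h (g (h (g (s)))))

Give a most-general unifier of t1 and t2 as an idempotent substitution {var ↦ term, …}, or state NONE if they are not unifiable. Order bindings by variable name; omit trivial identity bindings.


{z ↦ (h (g (s)))}


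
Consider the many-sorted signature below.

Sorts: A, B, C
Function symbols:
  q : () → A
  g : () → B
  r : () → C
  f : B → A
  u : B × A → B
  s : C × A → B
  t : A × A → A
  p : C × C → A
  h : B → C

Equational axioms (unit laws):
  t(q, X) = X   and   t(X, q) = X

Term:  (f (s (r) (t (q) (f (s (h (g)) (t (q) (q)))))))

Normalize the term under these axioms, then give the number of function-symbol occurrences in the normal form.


1. (f (s (r) (t (q) (f (s (h (g)) (t (q) (q)))))))  →  (f (s (r) (f (s (h (g)) (t (q) (q))))))
2. (f (s (r) (f (s (h (g)) (t (q) (q))))))  →  (f (s (r) (f (s (h (g)) (q)))))
normal form: (f (s (r) (f (s (h (g)) (q)))))

size = 8


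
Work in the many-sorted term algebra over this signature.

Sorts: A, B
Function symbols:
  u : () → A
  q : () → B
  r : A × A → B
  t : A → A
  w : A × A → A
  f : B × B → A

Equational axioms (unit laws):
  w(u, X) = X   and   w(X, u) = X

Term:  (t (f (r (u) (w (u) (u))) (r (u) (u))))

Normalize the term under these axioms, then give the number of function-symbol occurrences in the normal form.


1. (t (f (r (u) (w (u) (u))) (r (u) (u))))  →  (t (f (r (u) (u)) (r (u) (u))))
normal form: (t (f (r (u) (u)) (r (u) (u))))

size = 8


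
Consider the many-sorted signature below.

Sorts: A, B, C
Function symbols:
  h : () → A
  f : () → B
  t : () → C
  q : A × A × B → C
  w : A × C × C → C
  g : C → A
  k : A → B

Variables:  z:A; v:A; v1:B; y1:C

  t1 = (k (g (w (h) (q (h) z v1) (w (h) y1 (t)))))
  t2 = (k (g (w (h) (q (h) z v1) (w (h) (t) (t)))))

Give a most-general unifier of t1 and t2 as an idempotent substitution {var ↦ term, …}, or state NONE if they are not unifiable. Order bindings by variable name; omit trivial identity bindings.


{y1 ↦ (t)}


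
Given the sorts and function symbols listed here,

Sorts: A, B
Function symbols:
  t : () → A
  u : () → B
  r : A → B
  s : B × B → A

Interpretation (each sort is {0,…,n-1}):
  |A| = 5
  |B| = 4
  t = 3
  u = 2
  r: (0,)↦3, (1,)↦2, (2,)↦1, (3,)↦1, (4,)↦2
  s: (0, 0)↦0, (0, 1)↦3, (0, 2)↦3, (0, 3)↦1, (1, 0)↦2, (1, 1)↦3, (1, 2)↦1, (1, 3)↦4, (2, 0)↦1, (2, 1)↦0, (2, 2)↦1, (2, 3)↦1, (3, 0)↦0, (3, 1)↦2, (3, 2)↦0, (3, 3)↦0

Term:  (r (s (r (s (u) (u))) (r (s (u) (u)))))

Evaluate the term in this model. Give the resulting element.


value = 2

  u = 2
  u = 2
  (s (u) (u)) = s(2, 2) = 1
  (r (s (u) (u))) = r(1,) = 2
  u = 2
  u = 2
  (s (u) (u)) = s(2, 2) = 1
  (r (s (u) (u))) = r(1,) = 2
  (s (r (s (u) (u))) (r (s (u) (u)))) = s(2, 2) = 1
  (r (s (r (s (u) (u))) (r (s (u) (u))))) = r(1,) = 2


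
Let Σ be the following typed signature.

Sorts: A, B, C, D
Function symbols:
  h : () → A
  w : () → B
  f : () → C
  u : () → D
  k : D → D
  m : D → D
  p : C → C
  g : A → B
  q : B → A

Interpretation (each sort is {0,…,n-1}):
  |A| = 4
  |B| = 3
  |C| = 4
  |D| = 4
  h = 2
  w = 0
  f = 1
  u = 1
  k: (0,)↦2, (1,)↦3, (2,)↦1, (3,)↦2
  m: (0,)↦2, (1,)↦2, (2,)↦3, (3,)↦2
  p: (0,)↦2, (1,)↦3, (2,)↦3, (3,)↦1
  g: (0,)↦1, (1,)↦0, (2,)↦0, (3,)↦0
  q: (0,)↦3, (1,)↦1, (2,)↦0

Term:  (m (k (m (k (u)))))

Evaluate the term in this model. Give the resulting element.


  u = 1
  (k (u)) = k(1,) = 3
  (m (k (u))) = m(3,) = 2
  (k (m (k (u)))) = k(2,) = 1
  (m (k (m (k (u))))) = m(1,) = 2

value = 2


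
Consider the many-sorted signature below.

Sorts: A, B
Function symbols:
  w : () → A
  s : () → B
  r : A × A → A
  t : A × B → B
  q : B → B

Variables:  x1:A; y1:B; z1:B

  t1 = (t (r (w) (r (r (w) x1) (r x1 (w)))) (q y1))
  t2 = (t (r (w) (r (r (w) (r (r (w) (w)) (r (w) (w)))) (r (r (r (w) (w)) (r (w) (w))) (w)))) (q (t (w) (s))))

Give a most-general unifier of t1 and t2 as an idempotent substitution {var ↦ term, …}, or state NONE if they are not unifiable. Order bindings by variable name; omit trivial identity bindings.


{x1 ↦ (r (r (w) (w)) (r (w) (w))), y1 ↦ (t (w) (s))}


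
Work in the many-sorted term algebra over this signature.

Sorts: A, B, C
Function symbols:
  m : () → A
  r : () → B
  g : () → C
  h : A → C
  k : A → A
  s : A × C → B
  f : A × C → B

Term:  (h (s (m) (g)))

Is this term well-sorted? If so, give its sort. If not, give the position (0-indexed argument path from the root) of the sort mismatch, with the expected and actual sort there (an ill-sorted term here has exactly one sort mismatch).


    (m) : A
    (g) : C
  (s (m) (g)) : B
(h (s (m) (g))) : ✗ arg 0 at [0] has sort B, expected A

ill-sorted at position [0]: expected A, got B


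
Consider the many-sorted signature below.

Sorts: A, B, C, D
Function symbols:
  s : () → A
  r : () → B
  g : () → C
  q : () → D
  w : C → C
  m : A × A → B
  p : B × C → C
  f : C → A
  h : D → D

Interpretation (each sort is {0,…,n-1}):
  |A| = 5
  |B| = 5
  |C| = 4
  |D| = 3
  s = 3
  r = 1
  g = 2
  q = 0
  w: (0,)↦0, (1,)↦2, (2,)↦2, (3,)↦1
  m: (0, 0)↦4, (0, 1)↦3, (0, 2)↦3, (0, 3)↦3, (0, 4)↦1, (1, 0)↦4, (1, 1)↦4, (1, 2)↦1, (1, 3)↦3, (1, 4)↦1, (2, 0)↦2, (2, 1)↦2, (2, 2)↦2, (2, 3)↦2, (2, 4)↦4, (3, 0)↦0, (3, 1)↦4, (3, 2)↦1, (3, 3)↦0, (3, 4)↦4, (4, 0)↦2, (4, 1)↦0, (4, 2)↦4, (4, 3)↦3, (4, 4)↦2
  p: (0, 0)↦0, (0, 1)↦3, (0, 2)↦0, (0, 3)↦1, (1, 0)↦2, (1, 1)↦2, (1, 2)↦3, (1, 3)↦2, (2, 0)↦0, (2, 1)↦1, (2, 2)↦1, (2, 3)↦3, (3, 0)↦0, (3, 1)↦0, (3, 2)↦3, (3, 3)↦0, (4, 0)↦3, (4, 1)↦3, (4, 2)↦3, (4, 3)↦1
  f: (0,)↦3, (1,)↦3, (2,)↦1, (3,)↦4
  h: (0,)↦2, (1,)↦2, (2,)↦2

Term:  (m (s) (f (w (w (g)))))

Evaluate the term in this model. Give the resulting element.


value = 4

  s = 3
  g = 2
  (w (g)) = w(2,) = 2
  (w (w (g))) = w(2,) = 2
  (f (w (w (g)))) = f(2,) = 1
  (m (s) (f (w (w (g))))) = m(3, 1) = 4


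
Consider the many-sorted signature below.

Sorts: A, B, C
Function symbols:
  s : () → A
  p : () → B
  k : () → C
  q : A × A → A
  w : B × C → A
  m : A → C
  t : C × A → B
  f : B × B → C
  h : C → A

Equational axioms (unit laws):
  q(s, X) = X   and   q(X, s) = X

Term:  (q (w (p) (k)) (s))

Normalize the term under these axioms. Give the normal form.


normal form = (w (p) (k))

1. (q (w (p) (k)) (s))  →  (w (p) (k))


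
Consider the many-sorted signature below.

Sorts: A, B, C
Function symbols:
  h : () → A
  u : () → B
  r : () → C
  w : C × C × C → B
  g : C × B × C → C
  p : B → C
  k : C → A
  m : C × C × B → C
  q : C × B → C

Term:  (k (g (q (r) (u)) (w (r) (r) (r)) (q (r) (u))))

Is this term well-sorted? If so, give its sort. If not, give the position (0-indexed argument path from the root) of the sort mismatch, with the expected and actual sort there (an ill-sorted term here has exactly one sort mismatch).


well-sorted; sort = A

      (r) : C
      (u) : B
    (q (r) (u)) : C
      (r) : C
      (r) : C
      (r) : C
    (w (r) (r) (r)) : B
      (r) : C
      (u) : B
    (q (r) (u)) : C
  (g (q (r) (u)) (w (r) (r) (r)) (q (r) (u))) : C
(k (g (q (r) (u)) (w (r) (r) (r)) (q (r) (u)))) : A


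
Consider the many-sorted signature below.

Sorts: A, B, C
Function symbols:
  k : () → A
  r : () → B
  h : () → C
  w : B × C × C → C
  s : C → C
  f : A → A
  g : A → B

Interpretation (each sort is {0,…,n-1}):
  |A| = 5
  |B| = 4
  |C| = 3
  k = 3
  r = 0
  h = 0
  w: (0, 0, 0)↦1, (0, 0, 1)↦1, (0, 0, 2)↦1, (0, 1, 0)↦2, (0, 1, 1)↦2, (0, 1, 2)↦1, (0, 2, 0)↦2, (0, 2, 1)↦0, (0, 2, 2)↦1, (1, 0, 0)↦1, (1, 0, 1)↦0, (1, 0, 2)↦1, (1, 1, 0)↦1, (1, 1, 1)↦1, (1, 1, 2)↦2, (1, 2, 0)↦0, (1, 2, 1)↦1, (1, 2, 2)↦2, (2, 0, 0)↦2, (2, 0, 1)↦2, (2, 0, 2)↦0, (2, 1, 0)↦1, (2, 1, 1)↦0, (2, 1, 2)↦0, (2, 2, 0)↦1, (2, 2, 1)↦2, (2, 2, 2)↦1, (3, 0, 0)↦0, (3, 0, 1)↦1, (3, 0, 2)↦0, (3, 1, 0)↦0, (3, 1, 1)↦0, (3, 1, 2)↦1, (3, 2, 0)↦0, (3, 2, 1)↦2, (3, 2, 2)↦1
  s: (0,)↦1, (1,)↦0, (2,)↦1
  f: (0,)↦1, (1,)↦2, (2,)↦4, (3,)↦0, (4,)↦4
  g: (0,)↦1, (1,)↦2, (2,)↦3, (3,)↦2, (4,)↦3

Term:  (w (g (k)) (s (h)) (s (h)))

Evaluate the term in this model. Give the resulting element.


  k = 3
  (g (k)) = g(3,) = 2
  h = 0
  (s (h)) = s(0,) = 1
  h = 0
  (s (h)) = s(0,) = 1
  (w (g (k)) (s (h)) (s (h))) = w(2, 1, 1) = 0

value = 0


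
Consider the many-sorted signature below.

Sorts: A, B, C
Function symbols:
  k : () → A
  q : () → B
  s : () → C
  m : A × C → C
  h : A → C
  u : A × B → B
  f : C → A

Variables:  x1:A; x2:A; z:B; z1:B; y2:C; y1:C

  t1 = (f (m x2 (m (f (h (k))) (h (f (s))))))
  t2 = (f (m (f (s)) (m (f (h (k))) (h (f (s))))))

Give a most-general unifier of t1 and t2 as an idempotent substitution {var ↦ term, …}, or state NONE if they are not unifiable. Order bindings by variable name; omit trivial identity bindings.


{x2 ↦ (f (s))}


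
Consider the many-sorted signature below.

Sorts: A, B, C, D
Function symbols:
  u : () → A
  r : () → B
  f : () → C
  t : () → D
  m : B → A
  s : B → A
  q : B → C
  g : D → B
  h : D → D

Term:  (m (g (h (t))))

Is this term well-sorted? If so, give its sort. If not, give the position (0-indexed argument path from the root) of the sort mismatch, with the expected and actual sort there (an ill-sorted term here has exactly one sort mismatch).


      (t) : D
    (h (t)) : D
  (g (h (t))) : B
(m (g (h (t)))) : A

well-sorted; sort = A


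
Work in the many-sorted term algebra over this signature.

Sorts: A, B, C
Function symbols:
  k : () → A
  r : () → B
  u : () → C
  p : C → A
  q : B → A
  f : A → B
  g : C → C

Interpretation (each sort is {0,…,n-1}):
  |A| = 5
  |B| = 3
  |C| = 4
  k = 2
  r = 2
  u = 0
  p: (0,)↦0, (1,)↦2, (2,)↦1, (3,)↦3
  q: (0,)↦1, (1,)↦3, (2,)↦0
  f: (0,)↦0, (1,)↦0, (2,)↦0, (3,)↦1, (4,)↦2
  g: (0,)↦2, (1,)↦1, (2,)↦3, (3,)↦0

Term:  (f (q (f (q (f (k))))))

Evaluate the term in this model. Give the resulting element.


value = 0

  k = 2
  (f (k)) = f(2,) = 0
  (q (f (k))) = q(0,) = 1
  (f (q (f (k)))) = f(1,) = 0
  (q (f (q (f (k))))) = q(0,) = 1
  (f (q (f (q (f (k)))))) = f(1,) = 0


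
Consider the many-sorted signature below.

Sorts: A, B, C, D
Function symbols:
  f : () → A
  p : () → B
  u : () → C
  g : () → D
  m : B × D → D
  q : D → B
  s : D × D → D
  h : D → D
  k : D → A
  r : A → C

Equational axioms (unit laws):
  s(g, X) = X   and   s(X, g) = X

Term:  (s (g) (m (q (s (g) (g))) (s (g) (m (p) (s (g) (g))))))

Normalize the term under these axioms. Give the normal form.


1. (s (g) (m (q (s (g) (g))) (s (g) (m (p) (s (g) (g))))))  →  (m (q (s (g) (g))) (s (g) (m (p) (s (g) (g)))))
2. (m (q (s (g) (g))) (s (g) (m (p) (s (g) (g)))))  →  (m (q (g)) (s (g) (m (p) (s (g) (g)))))
3. (m (q (g)) (s (g) (m (p) (s (g) (g)))))  →  (m (q (g)) (m (p) (s (g) (g))))
4. (m (q (g)) (m (p) (s (g) (g))))  →  (m (q (g)) (m (p) (g)))

normal form = (m (q (g)) (m (p) (g)))


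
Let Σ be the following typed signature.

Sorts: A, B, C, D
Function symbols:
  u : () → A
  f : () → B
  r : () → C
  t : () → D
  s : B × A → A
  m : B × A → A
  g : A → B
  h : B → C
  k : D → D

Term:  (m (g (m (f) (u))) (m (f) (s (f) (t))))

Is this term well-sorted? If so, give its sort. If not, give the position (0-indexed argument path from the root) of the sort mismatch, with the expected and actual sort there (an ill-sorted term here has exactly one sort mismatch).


ill-sorted at position [1, 1, 1]: expected A, got D

      (f) : B
      (u) : A
    (m (f) (u)) : A
  (g (m (f) (u))) : B
    (f) : B
      (f) : B
      (t) : D
    (s (f) (t)) : ✗ arg 1 at [1, 1, 1] has sort D, expected A


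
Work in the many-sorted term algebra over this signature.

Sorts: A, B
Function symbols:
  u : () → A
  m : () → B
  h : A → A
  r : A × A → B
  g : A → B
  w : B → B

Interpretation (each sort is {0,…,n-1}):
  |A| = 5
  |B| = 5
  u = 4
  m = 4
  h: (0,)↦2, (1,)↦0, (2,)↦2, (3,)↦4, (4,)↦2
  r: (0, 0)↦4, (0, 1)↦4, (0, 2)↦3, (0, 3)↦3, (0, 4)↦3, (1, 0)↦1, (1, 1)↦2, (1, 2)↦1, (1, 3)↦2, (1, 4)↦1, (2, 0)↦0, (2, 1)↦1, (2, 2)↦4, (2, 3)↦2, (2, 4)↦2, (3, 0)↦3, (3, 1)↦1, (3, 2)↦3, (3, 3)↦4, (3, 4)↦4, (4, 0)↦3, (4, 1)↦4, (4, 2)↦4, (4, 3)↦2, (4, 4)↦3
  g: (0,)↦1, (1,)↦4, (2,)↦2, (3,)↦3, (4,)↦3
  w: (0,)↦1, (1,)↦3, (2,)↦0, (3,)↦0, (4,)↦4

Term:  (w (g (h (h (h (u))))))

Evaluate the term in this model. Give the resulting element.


value = 0

  u = 4
  (h (u)) = h(4,) = 2
  (h (h (u))) = h(2,) = 2
  (h (h (h (u)))) = h(2,) = 2
  (g (h (h (h (u))))) = g(2,) = 2
  (w (g (h (h (h (u)))))) = w(2,) = 0


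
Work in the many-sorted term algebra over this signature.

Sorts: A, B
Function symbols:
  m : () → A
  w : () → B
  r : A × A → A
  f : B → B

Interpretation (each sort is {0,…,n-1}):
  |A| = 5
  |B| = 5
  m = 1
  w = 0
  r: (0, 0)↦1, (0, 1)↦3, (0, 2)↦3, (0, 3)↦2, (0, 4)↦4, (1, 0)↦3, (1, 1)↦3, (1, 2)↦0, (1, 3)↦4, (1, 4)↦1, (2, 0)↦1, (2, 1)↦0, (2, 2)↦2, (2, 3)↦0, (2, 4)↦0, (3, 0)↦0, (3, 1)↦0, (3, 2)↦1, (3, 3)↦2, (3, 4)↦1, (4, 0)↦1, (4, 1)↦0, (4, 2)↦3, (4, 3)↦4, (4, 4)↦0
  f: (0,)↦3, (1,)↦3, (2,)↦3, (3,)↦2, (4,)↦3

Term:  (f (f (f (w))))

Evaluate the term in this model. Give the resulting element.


  w = 0
  (f (w)) = f(0,) = 3
  (f (f (w))) = f(3,) = 2
  (f (f (f (w)))) = f(2,) = 3

value = 3


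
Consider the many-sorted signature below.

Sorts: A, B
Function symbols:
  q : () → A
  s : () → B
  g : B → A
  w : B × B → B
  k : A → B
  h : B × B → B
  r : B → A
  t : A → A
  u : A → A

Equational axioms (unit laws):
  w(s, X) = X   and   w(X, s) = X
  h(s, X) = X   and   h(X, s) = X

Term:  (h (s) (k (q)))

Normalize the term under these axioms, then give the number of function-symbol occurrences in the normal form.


size = 2

1. (h (s) (k (q)))  →  (k (q))
normal form: (k (q))


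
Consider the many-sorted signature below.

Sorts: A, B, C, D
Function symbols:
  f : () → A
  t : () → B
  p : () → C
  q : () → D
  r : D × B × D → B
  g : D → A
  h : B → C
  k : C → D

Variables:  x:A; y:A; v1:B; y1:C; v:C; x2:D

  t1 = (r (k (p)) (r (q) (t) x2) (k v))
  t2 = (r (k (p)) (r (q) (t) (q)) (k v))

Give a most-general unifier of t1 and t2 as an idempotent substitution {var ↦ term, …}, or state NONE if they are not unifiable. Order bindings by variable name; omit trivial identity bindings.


{x2 ↦ (q)}


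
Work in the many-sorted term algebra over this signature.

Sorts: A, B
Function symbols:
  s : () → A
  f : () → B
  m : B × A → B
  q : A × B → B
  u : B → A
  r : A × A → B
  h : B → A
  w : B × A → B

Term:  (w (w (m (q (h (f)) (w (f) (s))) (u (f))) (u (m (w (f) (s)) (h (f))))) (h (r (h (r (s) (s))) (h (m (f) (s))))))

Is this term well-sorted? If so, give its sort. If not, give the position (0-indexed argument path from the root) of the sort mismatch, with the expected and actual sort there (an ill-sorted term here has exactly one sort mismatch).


          (f) : B
        (h (f)) : A
          (f) : B
          (s) : A
        (w (f) (s)) : B
      (q (h (f)) (w (f) (s))) : B
        (f) : B
      (u (f)) : A
    (m (q (h (f)) (w (f) (s))) (u (f))) : B
          (f) : B
          (s) : A
        (w (f) (s)) : B
          (f) : B
        (h (f)) : A
      (m (w (f) (s)) (h (f))) : B
    (u (m (w (f) (s)) (h (f)))) : A
  (w (m (q (h (f)) (w (f) (s))) (u (f))) (u (m (w (f) (s)) (h (f))))) : B
          (s) : A
          (s) : A
        (r (s) (s)) : B
      (h (r (s) (s))) : A
          (f) : B
          (s) : A
        (m (f) (s)) : B
      (h (m (f) (s))) : A
    (r (h (r (s) (s))) (h (m (f) (s)))) : B
  (h (r (h (r (s) (s))) (h (m (f) (s))))) : A
(w (w (m (q (h (f)) (w (f) (s))) (u (f))) (u (m (w (f) (s)) (h (f))))) (h (r (h (r (s) (s))) (h (m (f) (s)))))) : B

well-sorted; sort = B


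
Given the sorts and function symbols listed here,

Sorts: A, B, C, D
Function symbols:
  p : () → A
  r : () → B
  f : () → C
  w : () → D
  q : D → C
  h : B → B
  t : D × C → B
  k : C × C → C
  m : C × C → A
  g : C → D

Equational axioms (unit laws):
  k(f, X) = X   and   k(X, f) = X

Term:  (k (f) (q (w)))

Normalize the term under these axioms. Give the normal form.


1. (k (f) (q (w)))  →  (q (w))

normal form = (q (w))


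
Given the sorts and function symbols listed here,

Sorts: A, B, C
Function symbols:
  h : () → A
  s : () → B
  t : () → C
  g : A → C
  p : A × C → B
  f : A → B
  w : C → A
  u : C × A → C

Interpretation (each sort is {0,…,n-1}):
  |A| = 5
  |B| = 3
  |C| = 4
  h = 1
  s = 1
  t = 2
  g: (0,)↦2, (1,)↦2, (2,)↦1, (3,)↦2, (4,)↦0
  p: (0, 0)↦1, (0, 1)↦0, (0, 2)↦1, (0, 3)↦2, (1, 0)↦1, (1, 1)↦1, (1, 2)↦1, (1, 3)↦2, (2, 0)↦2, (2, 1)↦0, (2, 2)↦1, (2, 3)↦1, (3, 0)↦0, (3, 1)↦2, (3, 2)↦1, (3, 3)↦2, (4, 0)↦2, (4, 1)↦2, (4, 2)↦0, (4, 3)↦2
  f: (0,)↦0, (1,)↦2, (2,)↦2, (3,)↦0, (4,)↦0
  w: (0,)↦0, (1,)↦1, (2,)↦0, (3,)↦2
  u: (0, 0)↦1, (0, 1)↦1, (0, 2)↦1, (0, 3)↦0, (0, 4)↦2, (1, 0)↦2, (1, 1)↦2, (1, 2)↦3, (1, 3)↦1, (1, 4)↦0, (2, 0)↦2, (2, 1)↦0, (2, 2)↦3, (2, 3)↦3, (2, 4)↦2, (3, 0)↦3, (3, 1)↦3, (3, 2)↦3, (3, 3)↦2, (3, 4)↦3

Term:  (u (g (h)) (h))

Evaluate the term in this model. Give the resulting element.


  h = 1
  (g (h)) = g(1,) = 2
  h = 1
  (u (g (h)) (h)) = u(2, 1) = 0

value = 0


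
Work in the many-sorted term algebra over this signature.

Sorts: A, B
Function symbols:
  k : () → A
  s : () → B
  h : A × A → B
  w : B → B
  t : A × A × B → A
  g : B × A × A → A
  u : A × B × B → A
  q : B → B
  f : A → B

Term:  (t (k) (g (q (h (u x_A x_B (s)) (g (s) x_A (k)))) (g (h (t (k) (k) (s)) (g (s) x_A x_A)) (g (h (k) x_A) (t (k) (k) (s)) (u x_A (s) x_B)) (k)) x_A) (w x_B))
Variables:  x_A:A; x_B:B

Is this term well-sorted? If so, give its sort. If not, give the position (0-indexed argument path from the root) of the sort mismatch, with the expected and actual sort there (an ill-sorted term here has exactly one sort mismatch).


  (k) : A
          x_A : A
          x_B : B
          (s) : B
        (u x_A x_B (s)) : A
          (s) : B
          x_A : A
          (k) : A
        (g (s) x_A (k)) : A
      (h (u x_A x_B (s)) (g (s) x_A (k))) : B
    (q (h (u x_A x_B (s)) (g (s) x_A (k)))) : B
          (k) : A
          (k) : A
          (s) : B
        (t (k) (k) (s)) : A
          (s) : B
          x_A : A
          x_A : A
        (g (s) x_A x_A) : A
      (h (t (k) (k) (s)) (g (s) x_A x_A)) : B
          (k) : A
          x_A : A
        (h (k) x_A) : B
          (k) : A
          (k) : A
          (s) : B
        (t (k) (k) (s)) : A
          x_A : A
          (s) : B
          x_B : B
        (u x_A (s) x_B) : A
      (g (h (k) x_A) (t (k) (k) (s)) (u x_A (s) x_B)) : A
      (k) : A
    (g (h (t (k) (k) (s)) (g (s) x_A x_A)) (g (h (k) x_A) (t (k) (k) (s)) (u x_A (s) x_B)) (k)) : A
    x_A : A
  (g (q (h (u x_A x_B (s)) (g (s) x_A (k)))) (g (h (t (k) (k) (s)) (g (s) x_A x_A)) (g (h (k) x_A) (t (k) (k) (s)) (u x_A (s) x_B)) (k)) x_A) : A
    x_B : B
  (w x_B) : B
(t (k) (g (q (h (u x_A x_B (s)) (g (s) x_A (k)))) (g (h (t (k) (k) (s)) (g (s) x_A x_A)) (g (h (k) x_A) (t (k) (k) (s)) (u x_A (s) x_B)) (k)) x_A) (w x_B)) : A

well-sorted; sort = A


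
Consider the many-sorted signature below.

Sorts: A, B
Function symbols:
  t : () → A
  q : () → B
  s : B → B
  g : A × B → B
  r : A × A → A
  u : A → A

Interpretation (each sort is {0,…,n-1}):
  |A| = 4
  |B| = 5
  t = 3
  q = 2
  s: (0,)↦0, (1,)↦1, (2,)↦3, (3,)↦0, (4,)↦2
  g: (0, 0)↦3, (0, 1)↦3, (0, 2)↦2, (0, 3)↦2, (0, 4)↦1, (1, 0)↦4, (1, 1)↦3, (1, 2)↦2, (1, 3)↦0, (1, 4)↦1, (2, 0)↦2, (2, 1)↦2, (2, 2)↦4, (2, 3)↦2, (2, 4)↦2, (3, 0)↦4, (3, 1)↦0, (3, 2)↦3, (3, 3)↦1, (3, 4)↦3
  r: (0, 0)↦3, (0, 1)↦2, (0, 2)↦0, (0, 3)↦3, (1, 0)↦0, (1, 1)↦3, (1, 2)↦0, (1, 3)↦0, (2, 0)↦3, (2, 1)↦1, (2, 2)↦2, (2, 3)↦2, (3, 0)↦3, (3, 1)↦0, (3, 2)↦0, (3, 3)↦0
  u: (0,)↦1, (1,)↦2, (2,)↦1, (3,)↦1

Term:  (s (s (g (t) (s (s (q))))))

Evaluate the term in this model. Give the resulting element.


value = 3

  t = 3
  q = 2
  (s (q)) = s(2,) = 3
  (s (s (q))) = s(3,) = 0
  (g (t) (s (s (q)))) = g(3, 0) = 4
  (s (g (t) (s (s (q))))) = s(4,) = 2
  (s (s (g (t) (s (s (q)))))) = s(2,) = 3


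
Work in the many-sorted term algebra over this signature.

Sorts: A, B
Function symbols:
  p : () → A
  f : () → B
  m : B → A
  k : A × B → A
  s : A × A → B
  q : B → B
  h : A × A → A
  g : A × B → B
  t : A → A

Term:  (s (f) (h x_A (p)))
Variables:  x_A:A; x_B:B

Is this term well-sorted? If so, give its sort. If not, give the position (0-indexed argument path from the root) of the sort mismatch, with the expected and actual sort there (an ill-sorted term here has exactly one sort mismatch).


  (f) : B
    x_A : A
    (p) : A
  (h x_A (p)) : A
(s (f) (h x_A (p))) : ✗ arg 0 at [0] has sort B, expected A

ill-sorted at position [0]: expected A, got B


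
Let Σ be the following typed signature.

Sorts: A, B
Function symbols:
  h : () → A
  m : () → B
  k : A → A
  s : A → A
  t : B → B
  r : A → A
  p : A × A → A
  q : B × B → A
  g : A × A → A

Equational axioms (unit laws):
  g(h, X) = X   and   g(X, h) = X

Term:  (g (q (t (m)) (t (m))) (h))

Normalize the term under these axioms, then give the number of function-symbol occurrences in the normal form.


size = 5

1. (g (q (t (m)) (t (m))) (h))  →  (q (t (m)) (t (m)))
normal form: (q (t (m)) (t (m)))


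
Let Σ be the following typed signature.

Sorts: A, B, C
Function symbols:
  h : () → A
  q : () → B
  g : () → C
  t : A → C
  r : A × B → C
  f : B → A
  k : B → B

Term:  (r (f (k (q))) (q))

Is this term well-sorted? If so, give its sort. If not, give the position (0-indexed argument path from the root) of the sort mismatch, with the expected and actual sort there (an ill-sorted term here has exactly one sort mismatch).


well-sorted; sort = C

      (q) : B
    (k (q)) : B
  (f (k (q))) : A
  (q) : B
(r (f (k (q))) (q)) : C


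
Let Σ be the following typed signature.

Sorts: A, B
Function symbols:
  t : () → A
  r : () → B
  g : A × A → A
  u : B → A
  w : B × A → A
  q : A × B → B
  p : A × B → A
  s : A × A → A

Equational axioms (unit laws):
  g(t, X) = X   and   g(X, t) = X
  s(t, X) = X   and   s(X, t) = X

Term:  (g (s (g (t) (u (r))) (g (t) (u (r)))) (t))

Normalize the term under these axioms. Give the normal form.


1. (g (s (g (t) (u (r))) (g (t) (u (r)))) (t))  →  (s (g (t) (u (r))) (g (t) (u (r))))
2. (s (g (t) (u (r))) (g (t) (u (r))))  →  (s (u (r)) (g (t) (u (r))))
3. (s (u (r)) (g (t) (u (r))))  →  (s (u (r)) (u (r)))

normal form = (s (u (r)) (u (r)))


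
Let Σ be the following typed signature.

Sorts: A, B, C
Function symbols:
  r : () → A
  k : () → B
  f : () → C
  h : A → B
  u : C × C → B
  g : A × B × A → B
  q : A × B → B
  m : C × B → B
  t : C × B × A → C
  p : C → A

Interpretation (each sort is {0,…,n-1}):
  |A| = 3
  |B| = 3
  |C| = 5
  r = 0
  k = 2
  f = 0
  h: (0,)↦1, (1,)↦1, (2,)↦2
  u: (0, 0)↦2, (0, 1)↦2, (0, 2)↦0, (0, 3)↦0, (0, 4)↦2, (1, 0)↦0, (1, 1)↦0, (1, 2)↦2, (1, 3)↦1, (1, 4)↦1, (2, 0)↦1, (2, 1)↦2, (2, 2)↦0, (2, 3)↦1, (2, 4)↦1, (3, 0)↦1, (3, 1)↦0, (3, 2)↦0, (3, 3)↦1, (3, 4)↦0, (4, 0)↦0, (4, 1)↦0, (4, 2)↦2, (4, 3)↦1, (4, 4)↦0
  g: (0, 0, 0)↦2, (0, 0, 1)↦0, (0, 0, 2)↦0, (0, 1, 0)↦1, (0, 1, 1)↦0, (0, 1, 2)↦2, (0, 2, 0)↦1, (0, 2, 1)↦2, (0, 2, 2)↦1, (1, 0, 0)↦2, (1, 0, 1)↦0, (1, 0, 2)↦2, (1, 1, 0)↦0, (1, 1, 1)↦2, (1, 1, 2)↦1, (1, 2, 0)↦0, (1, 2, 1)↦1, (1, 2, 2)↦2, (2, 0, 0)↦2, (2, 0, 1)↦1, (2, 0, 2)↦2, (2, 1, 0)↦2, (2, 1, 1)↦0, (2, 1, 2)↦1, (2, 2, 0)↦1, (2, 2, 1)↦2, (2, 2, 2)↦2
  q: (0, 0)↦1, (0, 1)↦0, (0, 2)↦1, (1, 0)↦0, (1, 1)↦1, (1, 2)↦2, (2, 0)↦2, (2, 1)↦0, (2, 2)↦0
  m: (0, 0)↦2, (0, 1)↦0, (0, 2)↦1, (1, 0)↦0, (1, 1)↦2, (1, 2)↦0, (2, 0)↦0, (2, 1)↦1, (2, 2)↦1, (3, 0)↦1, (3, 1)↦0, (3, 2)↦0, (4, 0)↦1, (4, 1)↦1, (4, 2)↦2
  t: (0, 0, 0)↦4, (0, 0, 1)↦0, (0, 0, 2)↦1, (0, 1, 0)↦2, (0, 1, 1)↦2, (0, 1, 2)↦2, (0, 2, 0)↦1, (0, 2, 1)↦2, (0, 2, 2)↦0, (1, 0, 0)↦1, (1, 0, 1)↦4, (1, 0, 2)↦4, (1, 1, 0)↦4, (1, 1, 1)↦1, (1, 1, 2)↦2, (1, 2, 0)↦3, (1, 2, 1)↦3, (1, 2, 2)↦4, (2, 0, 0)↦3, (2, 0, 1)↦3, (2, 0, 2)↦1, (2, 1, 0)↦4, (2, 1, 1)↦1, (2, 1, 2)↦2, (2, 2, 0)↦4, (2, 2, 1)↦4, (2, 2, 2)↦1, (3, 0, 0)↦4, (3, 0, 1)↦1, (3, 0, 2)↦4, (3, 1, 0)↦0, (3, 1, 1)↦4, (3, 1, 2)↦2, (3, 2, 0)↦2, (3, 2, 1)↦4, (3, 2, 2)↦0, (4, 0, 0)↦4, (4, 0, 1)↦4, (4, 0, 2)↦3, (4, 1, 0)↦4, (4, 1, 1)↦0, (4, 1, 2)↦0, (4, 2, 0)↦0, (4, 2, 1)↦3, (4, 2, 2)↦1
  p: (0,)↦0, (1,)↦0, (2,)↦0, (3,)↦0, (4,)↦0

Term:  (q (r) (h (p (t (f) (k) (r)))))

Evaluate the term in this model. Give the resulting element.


value = 0

  r = 0
  f = 0
  k = 2
  r = 0
  (t (f) (k) (r)) = t(0, 2, 0) = 1
  (p (t (f) (k) (r))) = p(1,) = 0
  (h (p (t (f) (k) (r)))) = h(0,) = 1
  (q (r) (h (p (t (f) (k) (r))))) = q(0, 1) = 0


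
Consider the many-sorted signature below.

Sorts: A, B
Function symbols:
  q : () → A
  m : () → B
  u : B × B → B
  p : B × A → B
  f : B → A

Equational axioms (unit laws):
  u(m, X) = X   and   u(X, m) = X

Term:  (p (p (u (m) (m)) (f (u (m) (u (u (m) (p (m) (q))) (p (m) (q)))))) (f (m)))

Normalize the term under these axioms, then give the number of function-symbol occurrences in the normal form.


1. (p (p (u (m) (m)) (f (u (m) (u (u (m) (p (m) (q))) (p (m) (q)))))) (f (m)))  →  (p (p (m) (f (u (m) (u (u (m) (p (m) (q))) (p (m) (q)))))) (f (m)))
2. (p (p (m) (f (u (m) (u (u (m) (p (m) (q))) (p (m) (q)))))) (f (m)))  →  (p (p (m) (f (u (u (m) (p (m) (q))) (p (m) (q))))) (f (m)))
3. (p (p (m) (f (u (u (m) (p (m) (q))) (p (m) (q))))) (f (m)))  →  (p (p (m) (f (u (p (m) (q)) (p (m) (q))))) (f (m)))
normal form: (p (p (m) (f (u (p (m) (q)) (p (m) (q))))) (f (m)))

size = 13


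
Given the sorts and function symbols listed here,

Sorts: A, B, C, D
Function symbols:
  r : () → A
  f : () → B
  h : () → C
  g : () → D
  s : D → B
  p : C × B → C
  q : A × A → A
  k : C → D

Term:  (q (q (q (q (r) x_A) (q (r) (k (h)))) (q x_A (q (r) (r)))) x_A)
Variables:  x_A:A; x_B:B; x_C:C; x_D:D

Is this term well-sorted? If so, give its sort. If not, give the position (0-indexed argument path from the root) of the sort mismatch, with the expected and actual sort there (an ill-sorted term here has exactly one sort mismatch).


        (r) : A
        x_A : A
      (q (r) x_A) : A
        (r) : A
          (h) : C
        (k (h)) : D
      (q (r) (k (h))) : ✗ arg 1 at [0, 0, 1, 1] has sort D, expected A
      x_A : A
        (r) : A
        (r) : A
      (q (r) (r)) : A
    (q x_A (q (r) (r))) : A
  x_A : A

ill-sorted at position [0, 0, 1, 1]: expected A, got D
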